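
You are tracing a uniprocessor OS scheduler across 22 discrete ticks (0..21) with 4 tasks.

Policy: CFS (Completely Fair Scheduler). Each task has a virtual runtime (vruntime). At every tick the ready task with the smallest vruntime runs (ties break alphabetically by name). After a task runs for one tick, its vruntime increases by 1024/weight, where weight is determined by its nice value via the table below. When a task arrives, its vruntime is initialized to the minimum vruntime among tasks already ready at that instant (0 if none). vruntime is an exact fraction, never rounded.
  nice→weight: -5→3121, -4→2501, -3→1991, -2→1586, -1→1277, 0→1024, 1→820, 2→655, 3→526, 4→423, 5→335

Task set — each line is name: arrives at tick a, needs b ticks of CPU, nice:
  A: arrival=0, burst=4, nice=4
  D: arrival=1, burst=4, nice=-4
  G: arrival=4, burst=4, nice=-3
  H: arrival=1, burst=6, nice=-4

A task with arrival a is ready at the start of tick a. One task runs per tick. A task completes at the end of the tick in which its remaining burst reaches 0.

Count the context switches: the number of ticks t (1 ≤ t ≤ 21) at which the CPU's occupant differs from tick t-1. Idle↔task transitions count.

context switches = 16

t=0: vr[A=0] → run A
t=1: vr[A=1024/423 D=1024/423 H=1024/423] → run A
t=2: vr[A=2048/423 D=1024/423 H=1024/423] → run D
t=3: vr[A=2048/423 D=2994176/1057923 H=1024/423] → run H
t=4: vr[A=2048/423 D=2994176/1057923 G=2994176/1057923 H=2994176/1057923] → run D
t=5: vr[A=2048/423 D=3427328/1057923 G=2994176/1057923 H=2994176/1057923] → run G
t=6: vr[A=2048/423 D=3427328/1057923 G=7044717568/2106324693 H=2994176/1057923] → run H
t=7: vr[A=2048/423 D=3427328/1057923 G=7044717568/2106324693 H=3427328/1057923] → run D
t=8: vr[A=2048/423 D=3860480/1057923 G=7044717568/2106324693 H=3427328/1057923] → run H
t=9: vr[A=2048/423 D=3860480/1057923 G=7044717568/2106324693 H=3860480/1057923] → run G
t=10: vr[A=2048/423 D=3860480/1057923 G=8128030720/2106324693 H=3860480/1057923] → run D
t=11: vr[A=2048/423 G=8128030720/2106324693 H=3860480/1057923] → run H
t=12: vr[A=2048/423 G=8128030720/2106324693 H=4293632/1057923] → run G
t=13: vr[A=2048/423 G=9211343872/2106324693 H=4293632/1057923] → run H
t=14: vr[A=2048/423 G=9211343872/2106324693 H=4726784/1057923] → run G
t=15: vr[A=2048/423 H=4726784/1057923] → run H
t=16: vr[A=2048/423] → run A
t=17: vr[A=1024/141] → run A
t=18: (idle)
t=19: (idle)
t=20: (idle)
t=21: (idle)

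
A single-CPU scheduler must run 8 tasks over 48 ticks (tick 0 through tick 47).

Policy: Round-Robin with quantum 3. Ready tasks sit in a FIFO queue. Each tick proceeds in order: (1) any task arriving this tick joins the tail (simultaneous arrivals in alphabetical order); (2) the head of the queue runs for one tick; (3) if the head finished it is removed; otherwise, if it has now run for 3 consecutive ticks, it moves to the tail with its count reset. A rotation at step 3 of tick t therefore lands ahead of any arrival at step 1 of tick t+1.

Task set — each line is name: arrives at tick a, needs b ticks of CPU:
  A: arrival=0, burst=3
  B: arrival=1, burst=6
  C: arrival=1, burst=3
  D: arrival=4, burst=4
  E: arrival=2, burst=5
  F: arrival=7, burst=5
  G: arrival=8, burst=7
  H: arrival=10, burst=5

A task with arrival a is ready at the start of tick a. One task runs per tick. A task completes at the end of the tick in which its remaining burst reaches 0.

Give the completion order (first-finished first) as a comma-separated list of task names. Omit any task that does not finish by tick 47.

completion order = A, C, B, E, D, F, H, G

t=0: queue=[A] q_used=0 → run A
t=1: queue=[A,B,C] q_used=1 → run A
t=2: queue=[A,B,C,E] q_used=2 → run A
t=3: queue=[B,C,E] q_used=0 → run B
t=4: queue=[B,C,E,D] q_used=1 → run B
t=5: queue=[B,C,E,D] q_used=2 → run B
t=6: queue=[C,E,D,B] q_used=0 → run C
t=7: queue=[C,E,D,B,F] q_used=1 → run C
t=8: queue=[C,E,D,B,F,G] q_used=2 → run C
t=9: queue=[E,D,B,F,G] q_used=0 → run E
t=10: queue=[E,D,B,F,G,H] q_used=1 → run E
t=11: queue=[E,D,B,F,G,H] q_used=2 → run E
t=12: queue=[D,B,F,G,H,E] q_used=0 → run D
t=13: queue=[D,B,F,G,H,E] q_used=1 → run D
t=14: queue=[D,B,F,G,H,E] q_used=2 → run D
t=15: queue=[B,F,G,H,E,D] q_used=0 → run B
t=16: queue=[B,F,G,H,E,D] q_used=1 → run B
t=17: queue=[B,F,G,H,E,D] q_used=2 → run B
t=18: queue=[F,G,H,E,D] q_used=0 → run F
t=19: queue=[F,G,H,E,D] q_used=1 → run F
t=20: queue=[F,G,H,E,D] q_used=2 → run F
t=21: queue=[G,H,E,D,F] q_used=0 → run G
t=22: queue=[G,H,E,D,F] q_used=1 → run G
t=23: queue=[G,H,E,D,F] q_used=2 → run G
t=24: queue=[H,E,D,F,G] q_used=0 → run H
t=25: queue=[H,E,D,F,G] q_used=1 → run H
t=26: queue=[H,E,D,F,G] q_used=2 → run H
t=27: queue=[E,D,F,G,H] q_used=0 → run E
t=28: queue=[E,D,F,G,H] q_used=1 → run E
t=29: queue=[D,F,G,H] q_used=0 → run D
t=30: queue=[F,G,H] q_used=0 → run F
t=31: queue=[F,G,H] q_used=1 → run F
t=32: queue=[G,H] q_used=0 → run G
t=33: queue=[G,H] q_used=1 → run G
t=34: queue=[G,H] q_used=2 → run G
t=35: queue=[H,G] q_used=0 → run H
t=36: queue=[H,G] q_used=1 → run H
t=37: queue=[G] q_used=0 → run G
t=38: (idle)
t=39: (idle)
t=40: (idle)
t=41: (idle)
t=42: (idle)
t=43: (idle)
t=44: (idle)
t=45: (idle)
t=46: (idle)
t=47: (idle)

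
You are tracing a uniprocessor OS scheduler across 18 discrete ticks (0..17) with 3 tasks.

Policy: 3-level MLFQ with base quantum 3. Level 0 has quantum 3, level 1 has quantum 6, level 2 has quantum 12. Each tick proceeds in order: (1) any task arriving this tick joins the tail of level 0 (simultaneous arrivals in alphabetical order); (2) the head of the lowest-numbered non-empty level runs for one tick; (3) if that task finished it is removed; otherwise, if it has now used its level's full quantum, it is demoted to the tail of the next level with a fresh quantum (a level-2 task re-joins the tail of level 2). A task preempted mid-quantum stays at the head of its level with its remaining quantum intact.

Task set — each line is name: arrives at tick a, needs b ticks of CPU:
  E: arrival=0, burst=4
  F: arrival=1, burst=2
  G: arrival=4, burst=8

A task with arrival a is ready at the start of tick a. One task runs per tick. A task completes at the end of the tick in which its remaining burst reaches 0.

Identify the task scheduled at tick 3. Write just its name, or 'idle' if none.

t=0: L0/L1/L2 = E/-/- → run E
t=1: L0/L1/L2 = EF/-/- → run E
t=2: L0/L1/L2 = EF/-/- → run E
t=3: L0/L1/L2 = F/E/- → run F
t=4: L0/L1/L2 = FG/E/- → run F
t=5: L0/L1/L2 = G/E/- → run G
t=6: L0/L1/L2 = G/E/- → run G
t=7: L0/L1/L2 = G/E/- → run G
t=8: L0/L1/L2 = -/EG/- → run E
t=9: L0/L1/L2 = -/G/- → run G
t=10: L0/L1/L2 = -/G/- → run G
t=11: L0/L1/L2 = -/G/- → run G
t=12: L0/L1/L2 = -/G/- → run G
t=13: L0/L1/L2 = -/G/- → run G
t=14: (idle)
t=15: (idle)
t=16: (idle)
t=17: (idle)

running at tick 3 = F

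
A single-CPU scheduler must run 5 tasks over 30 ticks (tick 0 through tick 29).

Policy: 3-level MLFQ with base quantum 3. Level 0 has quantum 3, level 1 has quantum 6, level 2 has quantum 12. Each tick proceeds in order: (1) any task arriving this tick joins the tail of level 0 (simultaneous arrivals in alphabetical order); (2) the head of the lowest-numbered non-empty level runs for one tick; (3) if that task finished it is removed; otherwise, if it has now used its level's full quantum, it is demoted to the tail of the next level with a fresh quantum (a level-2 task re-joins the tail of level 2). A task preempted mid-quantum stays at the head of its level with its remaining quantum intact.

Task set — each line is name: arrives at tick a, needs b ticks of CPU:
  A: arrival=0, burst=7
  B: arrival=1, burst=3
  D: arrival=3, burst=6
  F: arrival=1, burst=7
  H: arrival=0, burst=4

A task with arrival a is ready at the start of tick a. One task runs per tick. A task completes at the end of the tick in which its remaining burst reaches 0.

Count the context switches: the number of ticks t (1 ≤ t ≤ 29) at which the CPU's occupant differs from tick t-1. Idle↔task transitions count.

t=0: L0/L1/L2 = AH/-/- → run A
t=1: L0/L1/L2 = AHBF/-/- → run A
t=2: L0/L1/L2 = AHBF/-/- → run A
t=3: L0/L1/L2 = HBFD/A/- → run H
t=4: L0/L1/L2 = HBFD/A/- → run H
t=5: L0/L1/L2 = HBFD/A/- → run H
t=6: L0/L1/L2 = BFD/AH/- → run B
t=7: L0/L1/L2 = BFD/AH/- → run B
t=8: L0/L1/L2 = BFD/AH/- → run B
t=9: L0/L1/L2 = FD/AH/- → run F
t=10: L0/L1/L2 = FD/AH/- → run F
t=11: L0/L1/L2 = FD/AH/- → run F
t=12: L0/L1/L2 = D/AHF/- → run D
t=13: L0/L1/L2 = D/AHF/- → run D
t=14: L0/L1/L2 = D/AHF/- → run D
t=15: L0/L1/L2 = -/AHFD/- → run A
t=16: L0/L1/L2 = -/AHFD/- → run A
t=17: L0/L1/L2 = -/AHFD/- → run A
t=18: L0/L1/L2 = -/AHFD/- → run A
t=19: L0/L1/L2 = -/HFD/- → run H
t=20: L0/L1/L2 = -/FD/- → run F
t=21: L0/L1/L2 = -/FD/- → run F
t=22: L0/L1/L2 = -/FD/- → run F
t=23: L0/L1/L2 = -/FD/- → run F
t=24: L0/L1/L2 = -/D/- → run D
t=25: L0/L1/L2 = -/D/- → run D
t=26: L0/L1/L2 = -/D/- → run D
t=27: (idle)
t=28: (idle)
t=29: (idle)

context switches = 9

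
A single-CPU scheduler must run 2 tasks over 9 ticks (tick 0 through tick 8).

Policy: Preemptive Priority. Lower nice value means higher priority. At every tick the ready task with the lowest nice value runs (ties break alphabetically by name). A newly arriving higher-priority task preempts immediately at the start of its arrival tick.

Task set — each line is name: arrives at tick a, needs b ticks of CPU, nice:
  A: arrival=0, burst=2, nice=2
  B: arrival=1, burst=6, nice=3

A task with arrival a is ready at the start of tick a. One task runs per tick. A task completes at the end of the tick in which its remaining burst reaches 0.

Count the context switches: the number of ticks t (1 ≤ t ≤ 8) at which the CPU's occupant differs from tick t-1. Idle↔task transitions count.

context switches = 2

t=0: ready={A} → run A
t=1: ready={A,B} → run A
t=2: ready={B} → run B
t=3: ready={B} → run B
t=4: ready={B} → run B
t=5: ready={B} → run B
t=6: ready={B} → run B
t=7: ready={B} → run B
t=8: (idle)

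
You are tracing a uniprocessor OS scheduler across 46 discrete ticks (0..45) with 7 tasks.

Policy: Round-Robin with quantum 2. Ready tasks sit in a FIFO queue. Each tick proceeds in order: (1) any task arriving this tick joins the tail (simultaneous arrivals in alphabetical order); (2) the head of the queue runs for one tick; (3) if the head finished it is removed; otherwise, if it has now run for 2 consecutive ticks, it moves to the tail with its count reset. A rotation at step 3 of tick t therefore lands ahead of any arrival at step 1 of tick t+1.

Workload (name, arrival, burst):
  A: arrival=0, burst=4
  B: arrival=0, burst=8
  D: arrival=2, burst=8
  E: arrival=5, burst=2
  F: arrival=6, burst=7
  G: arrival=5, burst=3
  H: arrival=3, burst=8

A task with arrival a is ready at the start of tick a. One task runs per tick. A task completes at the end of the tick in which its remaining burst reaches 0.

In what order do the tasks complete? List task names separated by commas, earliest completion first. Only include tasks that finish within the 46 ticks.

completion order = A, E, G, B, D, H, F

t=0: queue=[A,B] q_used=0 → run A
t=1: queue=[A,B] q_used=1 → run A
t=2: queue=[B,A,D] q_used=0 → run B
t=3: queue=[B,A,D,H] q_used=1 → run B
t=4: queue=[A,D,H,B] q_used=0 → run A
t=5: queue=[A,D,H,B,E,G] q_used=1 → run A
t=6: queue=[D,H,B,E,G,F] q_used=0 → run D
t=7: queue=[D,H,B,E,G,F] q_used=1 → run D
t=8: queue=[H,B,E,G,F,D] q_used=0 → run H
t=9: queue=[H,B,E,G,F,D] q_used=1 → run H
t=10: queue=[B,E,G,F,D,H] q_used=0 → run B
t=11: queue=[B,E,G,F,D,H] q_used=1 → run B
t=12: queue=[E,G,F,D,H,B] q_used=0 → run E
t=13: queue=[E,G,F,D,H,B] q_used=1 → run E
t=14: queue=[G,F,D,H,B] q_used=0 → run G
t=15: queue=[G,F,D,H,B] q_used=1 → run G
t=16: queue=[F,D,H,B,G] q_used=0 → run F
t=17: queue=[F,D,H,B,G] q_used=1 → run F
t=18: queue=[D,H,B,G,F] q_used=0 → run D
t=19: queue=[D,H,B,G,F] q_used=1 → run D
t=20: queue=[H,B,G,F,D] q_used=0 → run H
t=21: queue=[H,B,G,F,D] q_used=1 → run H
t=22: queue=[B,G,F,D,H] q_used=0 → run B
t=23: queue=[B,G,F,D,H] q_used=1 → run B
t=24: queue=[G,F,D,H,B] q_used=0 → run G
t=25: queue=[F,D,H,B] q_used=0 → run F
t=26: queue=[F,D,H,B] q_used=1 → run F
t=27: queue=[D,H,B,F] q_used=0 → run D
t=28: queue=[D,H,B,F] q_used=1 → run D
t=29: queue=[H,B,F,D] q_used=0 → run H
t=30: queue=[H,B,F,D] q_used=1 → run H
t=31: queue=[B,F,D,H] q_used=0 → run B
t=32: queue=[B,F,D,H] q_used=1 → run B
t=33: queue=[F,D,H] q_used=0 → run F
t=34: queue=[F,D,H] q_used=1 → run F
t=35: queue=[D,H,F] q_used=0 → run D
t=36: queue=[D,H,F] q_used=1 → run D
t=37: queue=[H,F] q_used=0 → run H
t=38: queue=[H,F] q_used=1 → run H
t=39: queue=[F] q_used=0 → run F
t=40: (idle)
t=41: (idle)
t=42: (idle)
t=43: (idle)
t=44: (idle)
t=45: (idle)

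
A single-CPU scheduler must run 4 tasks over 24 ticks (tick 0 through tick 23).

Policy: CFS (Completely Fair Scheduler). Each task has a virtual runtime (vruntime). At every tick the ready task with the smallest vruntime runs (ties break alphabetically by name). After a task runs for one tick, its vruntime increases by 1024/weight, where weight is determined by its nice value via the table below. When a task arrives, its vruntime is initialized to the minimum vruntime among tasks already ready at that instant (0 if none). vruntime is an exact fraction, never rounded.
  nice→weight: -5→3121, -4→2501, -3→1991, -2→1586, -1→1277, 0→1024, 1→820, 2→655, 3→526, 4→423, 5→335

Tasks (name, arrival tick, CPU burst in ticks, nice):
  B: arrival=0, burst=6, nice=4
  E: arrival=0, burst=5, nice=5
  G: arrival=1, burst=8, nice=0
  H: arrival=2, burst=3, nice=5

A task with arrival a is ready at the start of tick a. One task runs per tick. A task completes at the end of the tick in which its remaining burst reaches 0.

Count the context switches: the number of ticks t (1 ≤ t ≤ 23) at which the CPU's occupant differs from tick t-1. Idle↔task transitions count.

context switches = 19

t=0: vr[B=0 E=0] → run B
t=1: vr[B=1024/423 E=0 G=0] → run E
t=2: vr[B=1024/423 E=1024/335 G=0 H=0] → run G
t=3: vr[B=1024/423 E=1024/335 G=1 H=0] → run H
t=4: vr[B=1024/423 E=1024/335 G=1 H=1024/335] → run G
t=5: vr[B=1024/423 E=1024/335 G=2 H=1024/335] → run G
t=6: vr[B=1024/423 E=1024/335 G=3 H=1024/335] → run B
t=7: vr[B=2048/423 E=1024/335 G=3 H=1024/335] → run G
t=8: vr[B=2048/423 E=1024/335 G=4 H=1024/335] → run E
t=9: vr[B=2048/423 E=2048/335 G=4 H=1024/335] → run H
t=10: vr[B=2048/423 E=2048/335 G=4 H=2048/335] → run G
t=11: vr[B=2048/423 E=2048/335 G=5 H=2048/335] → run B
t=12: vr[B=1024/141 E=2048/335 G=5 H=2048/335] → run G
t=13: vr[B=1024/141 E=2048/335 G=6 H=2048/335] → run G
t=14: vr[B=1024/141 E=2048/335 G=7 H=2048/335] → run E
t=15: vr[B=1024/141 E=3072/335 G=7 H=2048/335] → run H
t=16: vr[B=1024/141 E=3072/335 G=7] → run G
t=17: vr[B=1024/141 E=3072/335] → run B
t=18: vr[B=4096/423 E=3072/335] → run E
t=19: vr[B=4096/423 E=4096/335] → run B
t=20: vr[B=5120/423 E=4096/335] → run B
t=21: vr[E=4096/335] → run E
t=22: (idle)
t=23: (idle)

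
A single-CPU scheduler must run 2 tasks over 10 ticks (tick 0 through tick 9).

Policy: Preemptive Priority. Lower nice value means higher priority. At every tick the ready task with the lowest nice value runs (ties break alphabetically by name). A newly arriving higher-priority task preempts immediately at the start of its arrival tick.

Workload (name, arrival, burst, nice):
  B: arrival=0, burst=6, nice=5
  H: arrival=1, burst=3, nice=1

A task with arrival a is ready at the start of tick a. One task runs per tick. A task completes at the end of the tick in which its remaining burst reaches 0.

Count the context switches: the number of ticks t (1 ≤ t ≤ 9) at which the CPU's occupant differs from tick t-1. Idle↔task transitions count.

t=0: ready={B} → run B
t=1: ready={B,H} → run H
t=2: ready={B,H} → run H
t=3: ready={B,H} → run H
t=4: ready={B} → run B
t=5: ready={B} → run B
t=6: ready={B} → run B
t=7: ready={B} → run B
t=8: ready={B} → run B
t=9: (idle)

context switches = 3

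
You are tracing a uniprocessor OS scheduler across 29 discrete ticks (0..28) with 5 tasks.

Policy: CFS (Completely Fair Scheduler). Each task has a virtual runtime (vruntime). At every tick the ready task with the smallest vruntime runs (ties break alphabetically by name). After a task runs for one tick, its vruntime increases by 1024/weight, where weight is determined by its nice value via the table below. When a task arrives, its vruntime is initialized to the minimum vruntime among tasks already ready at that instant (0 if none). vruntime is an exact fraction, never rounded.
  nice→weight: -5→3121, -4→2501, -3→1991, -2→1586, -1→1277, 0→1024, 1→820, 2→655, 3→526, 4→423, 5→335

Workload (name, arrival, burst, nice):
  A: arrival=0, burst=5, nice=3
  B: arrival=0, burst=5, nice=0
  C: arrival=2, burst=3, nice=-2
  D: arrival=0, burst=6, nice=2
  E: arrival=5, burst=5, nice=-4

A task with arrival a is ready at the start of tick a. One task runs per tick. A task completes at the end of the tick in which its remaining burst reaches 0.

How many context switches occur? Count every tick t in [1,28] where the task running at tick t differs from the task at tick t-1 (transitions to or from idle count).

t=0: vr[A=0 B=0 D=0] → run A
t=1: vr[A=512/263 B=0 D=0] → run B
t=2: vr[A=512/263 B=1 C=0 D=0] → run C
t=3: vr[A=512/263 B=1 C=512/793 D=0] → run D
t=4: vr[A=512/263 B=1 C=512/793 D=1024/655] → run C
t=5: vr[A=512/263 B=1 C=1024/793 D=1024/655 E=1] → run B
t=6: vr[A=512/263 B=2 C=1024/793 D=1024/655 E=1] → run E
t=7: vr[A=512/263 B=2 C=1024/793 D=1024/655 E=3525/2501] → run C
t=8: vr[A=512/263 B=2 D=1024/655 E=3525/2501] → run E
t=9: vr[A=512/263 B=2 D=1024/655 E=4549/2501] → run D
t=10: vr[A=512/263 B=2 D=2048/655 E=4549/2501] → run E
t=11: vr[A=512/263 B=2 D=2048/655 E=5573/2501] → run A
t=12: vr[A=1024/263 B=2 D=2048/655 E=5573/2501] → run B
t=13: vr[A=1024/263 B=3 D=2048/655 E=5573/2501] → run E
t=14: vr[A=1024/263 B=3 D=2048/655 E=6597/2501] → run E
t=15: vr[A=1024/263 B=3 D=2048/655] → run B
t=16: vr[A=1024/263 B=4 D=2048/655] → run D
t=17: vr[A=1024/263 B=4 D=3072/655] → run A
t=18: vr[A=1536/263 B=4 D=3072/655] → run B
t=19: vr[A=1536/263 D=3072/655] → run D
t=20: vr[A=1536/263 D=4096/655] → run A
t=21: vr[A=2048/263 D=4096/655] → run D
t=22: vr[A=2048/263 D=1024/131] → run A
t=23: vr[D=1024/131] → run D
t=24: (idle)
t=25: (idle)
t=26: (idle)
t=27: (idle)
t=28: (idle)

context switches = 23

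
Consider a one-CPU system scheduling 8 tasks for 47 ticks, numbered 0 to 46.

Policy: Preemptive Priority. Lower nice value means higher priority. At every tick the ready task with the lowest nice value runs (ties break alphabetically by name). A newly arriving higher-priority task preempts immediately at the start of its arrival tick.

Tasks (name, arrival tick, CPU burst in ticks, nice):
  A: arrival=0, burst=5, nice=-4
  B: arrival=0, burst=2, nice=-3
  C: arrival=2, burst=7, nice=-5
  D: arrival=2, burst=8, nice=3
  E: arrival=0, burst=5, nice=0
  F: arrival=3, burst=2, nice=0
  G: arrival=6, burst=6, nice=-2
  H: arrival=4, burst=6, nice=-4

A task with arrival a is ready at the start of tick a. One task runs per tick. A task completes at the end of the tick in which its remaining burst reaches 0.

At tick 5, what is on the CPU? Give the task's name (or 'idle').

t=0: ready={A,B,E} → run A
t=1: ready={A,B,E} → run A
t=2: ready={A,B,C,D,E} → run C
t=3: ready={A,B,C,D,E,F} → run C
t=4: ready={A,B,C,D,E,F,H} → run C
t=5: ready={A,B,C,D,E,F,H} → run C
t=6: ready={A,B,C,D,E,F,G,H} → run C
t=7: ready={A,B,C,D,E,F,G,H} → run C
t=8: ready={A,B,C,D,E,F,G,H} → run C
t=9: ready={A,B,D,E,F,G,H} → run A
t=10: ready={A,B,D,E,F,G,H} → run A
t=11: ready={A,B,D,E,F,G,H} → run A
t=12: ready={B,D,E,F,G,H} → run H
t=13: ready={B,D,E,F,G,H} → run H
t=14: ready={B,D,E,F,G,H} → run H
t=15: ready={B,D,E,F,G,H} → run H
t=16: ready={B,D,E,F,G,H} → run H
t=17: ready={B,D,E,F,G,H} → run H
t=18: ready={B,D,E,F,G} → run B
t=19: ready={B,D,E,F,G} → run B
t=20: ready={D,E,F,G} → run G
t=21: ready={D,E,F,G} → run G
t=22: ready={D,E,F,G} → run G
t=23: ready={D,E,F,G} → run G
t=24: ready={D,E,F,G} → run G
t=25: ready={D,E,F,G} → run G
t=26: ready={D,E,F} → run E
t=27: ready={D,E,F} → run E
t=28: ready={D,E,F} → run E
t=29: ready={D,E,F} → run E
t=30: ready={D,E,F} → run E
t=31: ready={D,F} → run F
t=32: ready={D,F} → run F
t=33: ready={D} → run D
t=34: ready={D} → run D
t=35: ready={D} → run D
t=36: ready={D} → run D
t=37: ready={D} → run D
t=38: ready={D} → run D
t=39: ready={D} → run D
t=40: ready={D} → run D
t=41: (idle)
t=42: (idle)
t=43: (idle)
t=44: (idle)
t=45: (idle)
t=46: (idle)

running at tick 5 = C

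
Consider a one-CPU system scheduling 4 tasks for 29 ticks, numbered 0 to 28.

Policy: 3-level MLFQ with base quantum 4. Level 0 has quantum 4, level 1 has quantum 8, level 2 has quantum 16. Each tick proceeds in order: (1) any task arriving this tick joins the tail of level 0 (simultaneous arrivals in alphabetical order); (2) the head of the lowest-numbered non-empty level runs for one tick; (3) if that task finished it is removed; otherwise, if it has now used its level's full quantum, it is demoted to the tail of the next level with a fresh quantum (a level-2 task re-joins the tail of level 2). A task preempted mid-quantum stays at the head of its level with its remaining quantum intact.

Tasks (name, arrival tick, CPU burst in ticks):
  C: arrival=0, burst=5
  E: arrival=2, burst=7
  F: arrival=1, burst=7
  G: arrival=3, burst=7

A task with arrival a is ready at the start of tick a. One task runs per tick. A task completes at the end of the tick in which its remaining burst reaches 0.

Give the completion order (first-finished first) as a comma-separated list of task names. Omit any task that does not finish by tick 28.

completion order = C, F, E, G

t=0: L0/L1/L2 = C/-/- → run C
t=1: L0/L1/L2 = CF/-/- → run C
t=2: L0/L1/L2 = CFE/-/- → run C
t=3: L0/L1/L2 = CFEG/-/- → run C
t=4: L0/L1/L2 = FEG/C/- → run F
t=5: L0/L1/L2 = FEG/C/- → run F
t=6: L0/L1/L2 = FEG/C/- → run F
t=7: L0/L1/L2 = FEG/C/- → run F
t=8: L0/L1/L2 = EG/CF/- → run E
t=9: L0/L1/L2 = EG/CF/- → run E
t=10: L0/L1/L2 = EG/CF/- → run E
t=11: L0/L1/L2 = EG/CF/- → run E
t=12: L0/L1/L2 = G/CFE/- → run G
t=13: L0/L1/L2 = G/CFE/- → run G
t=14: L0/L1/L2 = G/CFE/- → run G
t=15: L0/L1/L2 = G/CFE/- → run G
t=16: L0/L1/L2 = -/CFEG/- → run C
t=17: L0/L1/L2 = -/FEG/- → run F
t=18: L0/L1/L2 = -/FEG/- → run F
t=19: L0/L1/L2 = -/FEG/- → run F
t=20: L0/L1/L2 = -/EG/- → run E
t=21: L0/L1/L2 = -/EG/- → run E
t=22: L0/L1/L2 = -/EG/- → run E
t=23: L0/L1/L2 = -/G/- → run G
t=24: L0/L1/L2 = -/G/- → run G
t=25: L0/L1/L2 = -/G/- → run G
t=26: (idle)
t=27: (idle)
t=28: (idle)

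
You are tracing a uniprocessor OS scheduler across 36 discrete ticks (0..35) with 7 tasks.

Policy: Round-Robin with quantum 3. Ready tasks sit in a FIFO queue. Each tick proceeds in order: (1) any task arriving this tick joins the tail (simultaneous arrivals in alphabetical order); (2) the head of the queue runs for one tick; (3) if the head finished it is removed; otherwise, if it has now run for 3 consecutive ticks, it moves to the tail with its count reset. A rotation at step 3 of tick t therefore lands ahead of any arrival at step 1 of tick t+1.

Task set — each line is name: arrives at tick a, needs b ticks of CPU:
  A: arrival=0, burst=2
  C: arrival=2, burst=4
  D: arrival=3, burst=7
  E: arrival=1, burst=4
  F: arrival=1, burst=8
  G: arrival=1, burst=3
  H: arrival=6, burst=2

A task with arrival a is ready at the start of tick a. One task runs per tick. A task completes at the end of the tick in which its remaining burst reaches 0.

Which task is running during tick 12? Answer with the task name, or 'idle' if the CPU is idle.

running at tick 12 = C

t=0: queue=[A] q_used=0 → run A
t=1: queue=[A,E,F,G] q_used=1 → run A
t=2: queue=[E,F,G,C] q_used=0 → run E
t=3: queue=[E,F,G,C,D] q_used=1 → run E
t=4: queue=[E,F,G,C,D] q_used=2 → run E
t=5: queue=[F,G,C,D,E] q_used=0 → run F
t=6: queue=[F,G,C,D,E,H] q_used=1 → run F
t=7: queue=[F,G,C,D,E,H] q_used=2 → run F
t=8: queue=[G,C,D,E,H,F] q_used=0 → run G
t=9: queue=[G,C,D,E,H,F] q_used=1 → run G
t=10: queue=[G,C,D,E,H,F] q_used=2 → run G
t=11: queue=[C,D,E,H,F] q_used=0 → run C
t=12: queue=[C,D,E,H,F] q_used=1 → run C
t=13: queue=[C,D,E,H,F] q_used=2 → run C
t=14: queue=[D,E,H,F,C] q_used=0 → run D
t=15: queue=[D,E,H,F,C] q_used=1 → run D
t=16: queue=[D,E,H,F,C] q_used=2 → run D
t=17: queue=[E,H,F,C,D] q_used=0 → run E
t=18: queue=[H,F,C,D] q_used=0 → run H
t=19: queue=[H,F,C,D] q_used=1 → run H
t=20: queue=[F,C,D] q_used=0 → run F
t=21: queue=[F,C,D] q_used=1 → run F
t=22: queue=[F,C,D] q_used=2 → run F
t=23: queue=[C,D,F] q_used=0 → run C
t=24: queue=[D,F] q_used=0 → run D
t=25: queue=[D,F] q_used=1 → run D
t=26: queue=[D,F] q_used=2 → run D
t=27: queue=[F,D] q_used=0 → run F
t=28: queue=[F,D] q_used=1 → run F
t=29: queue=[D] q_used=0 → run D
t=30: (idle)
t=31: (idle)
t=32: (idle)
t=33: (idle)
t=34: (idle)
t=35: (idle)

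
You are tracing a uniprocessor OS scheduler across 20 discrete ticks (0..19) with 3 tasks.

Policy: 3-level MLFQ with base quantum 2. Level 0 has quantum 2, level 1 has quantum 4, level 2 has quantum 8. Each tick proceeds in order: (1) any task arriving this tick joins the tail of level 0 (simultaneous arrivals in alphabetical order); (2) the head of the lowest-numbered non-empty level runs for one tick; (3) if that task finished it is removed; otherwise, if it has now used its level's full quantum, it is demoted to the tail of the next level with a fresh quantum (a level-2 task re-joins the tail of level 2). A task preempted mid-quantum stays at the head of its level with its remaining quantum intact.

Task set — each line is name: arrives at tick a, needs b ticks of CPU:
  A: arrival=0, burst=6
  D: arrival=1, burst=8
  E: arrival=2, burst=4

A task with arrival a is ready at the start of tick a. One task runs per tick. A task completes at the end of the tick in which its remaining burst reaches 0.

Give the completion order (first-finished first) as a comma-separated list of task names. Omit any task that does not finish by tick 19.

completion order = A, E, D

t=0: L0/L1/L2 = A/-/- → run A
t=1: L0/L1/L2 = AD/-/- → run A
t=2: L0/L1/L2 = DE/A/- → run D
t=3: L0/L1/L2 = DE/A/- → run D
t=4: L0/L1/L2 = E/AD/- → run E
t=5: L0/L1/L2 = E/AD/- → run E
t=6: L0/L1/L2 = -/ADE/- → run A
t=7: L0/L1/L2 = -/ADE/- → run A
t=8: L0/L1/L2 = -/ADE/- → run A
t=9: L0/L1/L2 = -/ADE/- → run A
t=10: L0/L1/L2 = -/DE/- → run D
t=11: L0/L1/L2 = -/DE/- → run D
t=12: L0/L1/L2 = -/DE/- → run D
t=13: L0/L1/L2 = -/DE/- → run D
t=14: L0/L1/L2 = -/E/D → run E
t=15: L0/L1/L2 = -/E/D → run E
t=16: L0/L1/L2 = -/-/D → run D
t=17: L0/L1/L2 = -/-/D → run D
t=18: (idle)
t=19: (idle)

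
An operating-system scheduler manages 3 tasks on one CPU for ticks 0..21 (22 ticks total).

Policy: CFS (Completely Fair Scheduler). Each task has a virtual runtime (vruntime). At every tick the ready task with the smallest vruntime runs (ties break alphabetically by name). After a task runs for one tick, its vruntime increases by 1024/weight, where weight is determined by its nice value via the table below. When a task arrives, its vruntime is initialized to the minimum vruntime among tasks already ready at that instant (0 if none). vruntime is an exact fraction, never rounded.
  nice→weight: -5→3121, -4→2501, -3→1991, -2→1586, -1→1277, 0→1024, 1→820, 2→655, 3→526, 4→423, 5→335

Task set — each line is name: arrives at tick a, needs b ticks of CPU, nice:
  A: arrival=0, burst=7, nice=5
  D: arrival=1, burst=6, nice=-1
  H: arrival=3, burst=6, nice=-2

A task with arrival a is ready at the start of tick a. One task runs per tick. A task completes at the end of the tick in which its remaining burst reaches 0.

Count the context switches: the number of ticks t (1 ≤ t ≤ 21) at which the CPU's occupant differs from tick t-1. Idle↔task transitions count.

context switches = 13

t=0: vr[A=0] → run A
t=1: vr[A=1024/335 D=1024/335] → run A
t=2: vr[A=2048/335 D=1024/335] → run D
t=3: vr[A=2048/335 D=1650688/427795 H=1650688/427795] → run D
t=4: vr[A=2048/335 D=1993728/427795 H=1650688/427795] → run H
t=5: vr[A=2048/335 D=1993728/427795 H=1528026624/339241435] → run H
t=6: vr[A=2048/335 D=1993728/427795 H=1747057664/339241435] → run D
t=7: vr[A=2048/335 D=2336768/427795 H=1747057664/339241435] → run H
t=8: vr[A=2048/335 D=2336768/427795 H=1966088704/339241435] → run D
t=9: vr[A=2048/335 D=2679808/427795 H=1966088704/339241435] → run H
t=10: vr[A=2048/335 D=2679808/427795 H=2185119744/339241435] → run A
t=11: vr[A=3072/335 D=2679808/427795 H=2185119744/339241435] → run D
t=12: vr[A=3072/335 D=3022848/427795 H=2185119744/339241435] → run H
t=13: vr[A=3072/335 D=3022848/427795 H=2404150784/339241435] → run D
t=14: vr[A=3072/335 H=2404150784/339241435] → run H
t=15: vr[A=3072/335] → run A
t=16: vr[A=4096/335] → run A
t=17: vr[A=1024/67] → run A
t=18: vr[A=6144/335] → run A
t=19: (idle)
t=20: (idle)
t=21: (idle)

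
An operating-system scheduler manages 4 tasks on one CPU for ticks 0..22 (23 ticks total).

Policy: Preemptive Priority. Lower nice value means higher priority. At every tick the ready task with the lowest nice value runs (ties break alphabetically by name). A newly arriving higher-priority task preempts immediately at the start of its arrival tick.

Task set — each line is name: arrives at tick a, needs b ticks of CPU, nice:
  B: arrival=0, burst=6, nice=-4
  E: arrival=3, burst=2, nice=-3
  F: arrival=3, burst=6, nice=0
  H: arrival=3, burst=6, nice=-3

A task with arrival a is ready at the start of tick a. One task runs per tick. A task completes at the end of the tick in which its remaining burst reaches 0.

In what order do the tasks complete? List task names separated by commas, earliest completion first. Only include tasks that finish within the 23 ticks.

t=0: ready={B} → run B
t=1: ready={B} → run B
t=2: ready={B} → run B
t=3: ready={B,E,F,H} → run B
t=4: ready={B,E,F,H} → run B
t=5: ready={B,E,F,H} → run B
t=6: ready={E,F,H} → run E
t=7: ready={E,F,H} → run E
t=8: ready={F,H} → run H
t=9: ready={F,H} → run H
t=10: ready={F,H} → run H
t=11: ready={F,H} → run H
t=12: ready={F,H} → run H
t=13: ready={F,H} → run H
t=14: ready={F} → run F
t=15: ready={F} → run F
t=16: ready={F} → run F
t=17: ready={F} → run F
t=18: ready={F} → run F
t=19: ready={F} → run F
t=20: (idle)
t=21: (idle)
t=22: (idle)

completion order = B, E, H, F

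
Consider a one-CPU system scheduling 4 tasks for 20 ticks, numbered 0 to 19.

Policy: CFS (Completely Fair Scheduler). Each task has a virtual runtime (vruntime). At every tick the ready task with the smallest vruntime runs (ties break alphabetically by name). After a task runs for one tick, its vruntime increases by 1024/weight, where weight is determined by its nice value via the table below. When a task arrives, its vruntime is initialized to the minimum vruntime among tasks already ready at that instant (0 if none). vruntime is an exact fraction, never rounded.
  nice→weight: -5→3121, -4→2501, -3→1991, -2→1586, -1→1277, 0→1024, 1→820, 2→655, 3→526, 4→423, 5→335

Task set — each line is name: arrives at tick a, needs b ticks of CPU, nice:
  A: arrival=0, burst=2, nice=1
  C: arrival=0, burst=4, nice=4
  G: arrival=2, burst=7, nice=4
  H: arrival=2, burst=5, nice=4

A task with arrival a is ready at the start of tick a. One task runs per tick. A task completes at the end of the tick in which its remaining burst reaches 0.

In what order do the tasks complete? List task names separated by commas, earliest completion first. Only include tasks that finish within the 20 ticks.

completion order = A, C, H, G

t=0: vr[A=0 C=0] → run A
t=1: vr[A=256/205 C=0] → run C
t=2: vr[A=256/205 C=1024/423 G=256/205 H=256/205] → run A
t=3: vr[C=1024/423 G=256/205 H=256/205] → run G
t=4: vr[C=1024/423 G=318208/86715 H=256/205] → run H
t=5: vr[C=1024/423 G=318208/86715 H=318208/86715] → run C
t=6: vr[C=2048/423 G=318208/86715 H=318208/86715] → run G
t=7: vr[C=2048/423 G=528128/86715 H=318208/86715] → run H
t=8: vr[C=2048/423 G=528128/86715 H=528128/86715] → run C
t=9: vr[C=1024/141 G=528128/86715 H=528128/86715] → run G
t=10: vr[C=1024/141 G=246016/28905 H=528128/86715] → run H
t=11: vr[C=1024/141 G=246016/28905 H=246016/28905] → run C
t=12: vr[G=246016/28905 H=246016/28905] → run G
t=13: vr[G=947968/86715 H=246016/28905] → run H
t=14: vr[G=947968/86715 H=947968/86715] → run G
t=15: vr[G=1157888/86715 H=947968/86715] → run H
t=16: vr[G=1157888/86715] → run G
t=17: vr[G=455936/28905] → run G
t=18: (idle)
t=19: (idle)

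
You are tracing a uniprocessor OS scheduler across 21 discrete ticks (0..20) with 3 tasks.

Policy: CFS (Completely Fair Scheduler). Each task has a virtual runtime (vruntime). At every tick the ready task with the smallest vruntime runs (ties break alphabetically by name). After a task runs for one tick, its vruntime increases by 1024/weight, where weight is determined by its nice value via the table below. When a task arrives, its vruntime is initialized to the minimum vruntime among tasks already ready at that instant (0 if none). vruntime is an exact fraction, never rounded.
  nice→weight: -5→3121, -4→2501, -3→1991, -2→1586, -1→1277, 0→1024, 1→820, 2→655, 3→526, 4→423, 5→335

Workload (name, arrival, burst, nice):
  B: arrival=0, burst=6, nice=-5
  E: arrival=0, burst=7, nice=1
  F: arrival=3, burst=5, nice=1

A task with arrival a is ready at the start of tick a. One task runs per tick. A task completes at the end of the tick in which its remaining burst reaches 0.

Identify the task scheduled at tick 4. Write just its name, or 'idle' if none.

t=0: vr[B=0 E=0] → run B
t=1: vr[B=1024/3121 E=0] → run E
t=2: vr[B=1024/3121 E=256/205] → run B
t=3: vr[B=2048/3121 E=256/205 F=2048/3121] → run B
t=4: vr[B=3072/3121 E=256/205 F=2048/3121] → run F
t=5: vr[B=3072/3121 E=256/205 F=1218816/639805] → run B
t=6: vr[B=4096/3121 E=256/205 F=1218816/639805] → run E
t=7: vr[B=4096/3121 E=512/205 F=1218816/639805] → run B
t=8: vr[B=5120/3121 E=512/205 F=1218816/639805] → run B
t=9: vr[E=512/205 F=1218816/639805] → run F
t=10: vr[E=512/205 F=2017792/639805] → run E
t=11: vr[E=768/205 F=2017792/639805] → run F
t=12: vr[E=768/205 F=2816768/639805] → run E
t=13: vr[E=1024/205 F=2816768/639805] → run F
t=14: vr[E=1024/205 F=3615744/639805] → run E
t=15: vr[E=256/41 F=3615744/639805] → run F
t=16: vr[E=256/41] → run E
t=17: vr[E=1536/205] → run E
t=18: (idle)
t=19: (idle)
t=20: (idle)

running at tick 4 = F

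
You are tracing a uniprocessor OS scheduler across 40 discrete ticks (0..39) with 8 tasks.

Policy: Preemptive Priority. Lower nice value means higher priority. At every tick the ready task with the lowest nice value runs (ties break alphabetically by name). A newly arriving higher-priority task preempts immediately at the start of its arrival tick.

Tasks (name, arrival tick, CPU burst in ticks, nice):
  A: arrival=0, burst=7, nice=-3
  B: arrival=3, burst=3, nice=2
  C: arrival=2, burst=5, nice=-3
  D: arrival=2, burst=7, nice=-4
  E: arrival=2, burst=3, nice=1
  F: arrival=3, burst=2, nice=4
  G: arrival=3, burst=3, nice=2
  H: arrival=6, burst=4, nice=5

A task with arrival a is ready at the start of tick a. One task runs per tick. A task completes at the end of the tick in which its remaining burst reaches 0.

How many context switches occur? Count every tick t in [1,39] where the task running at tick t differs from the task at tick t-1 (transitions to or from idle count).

t=0: ready={A} → run A
t=1: ready={A} → run A
t=2: ready={A,C,D,E} → run D
t=3: ready={A,B,C,D,E,F,G} → run D
t=4: ready={A,B,C,D,E,F,G} → run D
t=5: ready={A,B,C,D,E,F,G} → run D
t=6: ready={A,B,C,D,E,F,G,H} → run D
t=7: ready={A,B,C,D,E,F,G,H} → run D
t=8: ready={A,B,C,D,E,F,G,H} → run D
t=9: ready={A,B,C,E,F,G,H} → run A
t=10: ready={A,B,C,E,F,G,H} → run A
t=11: ready={A,B,C,E,F,G,H} → run A
t=12: ready={A,B,C,E,F,G,H} → run A
t=13: ready={A,B,C,E,F,G,H} → run A
t=14: ready={B,C,E,F,G,H} → run C
t=15: ready={B,C,E,F,G,H} → run C
t=16: ready={B,C,E,F,G,H} → run C
t=17: ready={B,C,E,F,G,H} → run C
t=18: ready={B,C,E,F,G,H} → run C
t=19: ready={B,E,F,G,H} → run E
t=20: ready={B,E,F,G,H} → run E
t=21: ready={B,E,F,G,H} → run E
t=22: ready={B,F,G,H} → run B
t=23: ready={B,F,G,H} → run B
t=24: ready={B,F,G,H} → run B
t=25: ready={F,G,H} → run G
t=26: ready={F,G,H} → run G
t=27: ready={F,G,H} → run G
t=28: ready={F,H} → run F
t=29: ready={F,H} → run F
t=30: ready={H} → run H
t=31: ready={H} → run H
t=32: ready={H} → run H
t=33: ready={H} → run H
t=34: (idle)
t=35: (idle)
t=36: (idle)
t=37: (idle)
t=38: (idle)
t=39: (idle)

context switches = 9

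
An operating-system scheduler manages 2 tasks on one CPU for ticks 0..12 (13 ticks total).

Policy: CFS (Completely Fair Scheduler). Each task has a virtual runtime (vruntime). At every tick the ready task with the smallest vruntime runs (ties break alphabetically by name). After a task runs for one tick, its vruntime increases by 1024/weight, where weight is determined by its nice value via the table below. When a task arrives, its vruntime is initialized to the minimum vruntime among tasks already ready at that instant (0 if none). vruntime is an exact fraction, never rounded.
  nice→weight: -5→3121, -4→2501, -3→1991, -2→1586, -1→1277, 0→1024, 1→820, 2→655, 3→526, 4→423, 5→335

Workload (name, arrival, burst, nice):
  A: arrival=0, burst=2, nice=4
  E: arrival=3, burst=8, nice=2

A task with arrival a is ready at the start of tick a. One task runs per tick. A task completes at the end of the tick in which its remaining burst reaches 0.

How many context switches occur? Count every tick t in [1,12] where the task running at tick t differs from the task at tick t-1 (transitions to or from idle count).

t=0: vr[A=0] → run A
t=1: vr[A=1024/423] → run A
t=2: (idle)
t=3: vr[E=0] → run E
t=4: vr[E=1024/655] → run E
t=5: vr[E=2048/655] → run E
t=6: vr[E=3072/655] → run E
t=7: vr[E=4096/655] → run E
t=8: vr[E=1024/131] → run E
t=9: vr[E=6144/655] → run E
t=10: vr[E=7168/655] → run E
t=11: (idle)
t=12: (idle)

context switches = 3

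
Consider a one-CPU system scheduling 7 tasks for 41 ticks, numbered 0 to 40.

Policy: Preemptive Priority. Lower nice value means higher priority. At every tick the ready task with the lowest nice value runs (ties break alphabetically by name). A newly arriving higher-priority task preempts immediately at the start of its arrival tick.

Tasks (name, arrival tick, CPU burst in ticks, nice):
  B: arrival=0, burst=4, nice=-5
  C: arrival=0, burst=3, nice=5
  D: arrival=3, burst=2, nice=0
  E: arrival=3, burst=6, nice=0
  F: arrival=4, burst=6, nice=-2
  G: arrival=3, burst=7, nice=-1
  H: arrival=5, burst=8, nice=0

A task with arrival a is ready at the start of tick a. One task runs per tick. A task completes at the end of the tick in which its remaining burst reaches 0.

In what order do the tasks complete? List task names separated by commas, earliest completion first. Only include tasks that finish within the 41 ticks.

completion order = B, F, G, D, E, H, C

t=0: ready={B,C} → run B
t=1: ready={B,C} → run B
t=2: ready={B,C} → run B
t=3: ready={B,C,D,E,G} → run B
t=4: ready={C,D,E,F,G} → run F
t=5: ready={C,D,E,F,G,H} → run F
t=6: ready={C,D,E,F,G,H} → run F
t=7: ready={C,D,E,F,G,H} → run F
t=8: ready={C,D,E,F,G,H} → run F
t=9: ready={C,D,E,F,G,H} → run F
t=10: ready={C,D,E,G,H} → run G
t=11: ready={C,D,E,G,H} → run G
t=12: ready={C,D,E,G,H} → run G
t=13: ready={C,D,E,G,H} → run G
t=14: ready={C,D,E,G,H} → run G
t=15: ready={C,D,E,G,H} → run G
t=16: ready={C,D,E,G,H} → run G
t=17: ready={C,D,E,H} → run D
t=18: ready={C,D,E,H} → run D
t=19: ready={C,E,H} → run E
t=20: ready={C,E,H} → run E
t=21: ready={C,E,H} → run E
t=22: ready={C,E,H} → run E
t=23: ready={C,E,H} → run E
t=24: ready={C,E,H} → run E
t=25: ready={C,H} → run H
t=26: ready={C,H} → run H
t=27: ready={C,H} → run H
t=28: ready={C,H} → run H
t=29: ready={C,H} → run H
t=30: ready={C,H} → run H
t=31: ready={C,H} → run H
t=32: ready={C,H} → run H
t=33: ready={C} → run C
t=34: ready={C} → run C
t=35: ready={C} → run C
t=36: (idle)
t=37: (idle)
t=38: (idle)
t=39: (idle)
t=40: (idle)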